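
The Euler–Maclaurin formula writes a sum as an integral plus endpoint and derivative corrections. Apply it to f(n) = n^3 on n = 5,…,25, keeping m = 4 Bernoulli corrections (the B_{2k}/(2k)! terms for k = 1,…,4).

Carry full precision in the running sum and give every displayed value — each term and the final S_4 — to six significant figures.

∫_5^25 x^3 dx evaluates to 97500.0.
½[f(5) + f(25)] = ½[125.000 + 15625.0] = 7875.00.
So far: 105375.
k=1: B_{2}/(2)! × [f^{(1)}(25) − f^{(1)}(5)] = 1/12 × (1875.00 − 75.0000) = 150.000.
After k=1: 105525.
k=2: B_{4}/(4)! × [f^{(3)}(25) − f^{(3)}(5)] = −1/720 × (6.00000 − 6.00000) = 0.00000.
After k=2: 105525.
k=3: B_{6}/(6)! × [f^{(5)}(25) − f^{(5)}(5)] = 1/30240 × (0.00000 − 0.00000) = 0.00000.
After k=3: 105525.
k=4: B_{8}/(8)! × [f^{(7)}(25) − f^{(7)}(5)] = −1/1209600 × (0.00000 − 0.00000) = 0.00000.

S_4 ≈ 105525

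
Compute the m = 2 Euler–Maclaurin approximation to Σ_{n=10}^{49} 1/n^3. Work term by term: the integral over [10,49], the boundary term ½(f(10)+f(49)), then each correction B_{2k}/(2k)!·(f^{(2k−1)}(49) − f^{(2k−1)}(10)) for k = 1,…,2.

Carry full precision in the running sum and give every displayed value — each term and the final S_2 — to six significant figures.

S_2 ≈ 0.00532088

Integral: ∫_10^49 1/x^3 dx = 0.00479175.
Boundary: ½(f(10) + f(49)) = ½(0.00100000 + 8.49986e-06) = 0.000504250.
Running total after boundary: 0.00529600.
Correction k=1: B_{2}/2! · (f^{(1)}(49) − f^{(1)}(10)) = 1/12 · (-5.20400e-07 − (-0.000300000)) = 2.49566e-05.
Running total after k=1: 0.00532096.
Correction k=2: B_{4}/4! · (f^{(3)}(49) − f^{(3)}(10)) = −1/720 · (-4.33486e-09 − (-6.00000e-05)) = -8.33273e-08.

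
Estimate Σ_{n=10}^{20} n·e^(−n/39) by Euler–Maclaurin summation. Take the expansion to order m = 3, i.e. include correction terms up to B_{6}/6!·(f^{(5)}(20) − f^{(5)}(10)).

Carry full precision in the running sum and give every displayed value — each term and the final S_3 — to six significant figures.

∫_10^20 x·e^(−x/39) dx evaluates to 100.930.
Endpoint term: (f(10) + f(20))/2 = (7.73824 + 11.9761)/2 = 9.85716.
So far: 110.787.
k=1: B_{2}/(2)! × [f^{(1)}(20) − f^{(1)}(10)] = 1/12 × (0.291725 − 0.575408) = -0.0236402.
After k=1: 110.763.
k=2: B_{4}/(4)! × [f^{(3)}(20) − f^{(3)}(10)] = −1/720 × (0.000979181 − 0.00139583) = 5.78679e-07.
After k=2: 110.763.
k=3: B_{6}/(6)! × [f^{(5)}(20) − f^{(5)}(10)] = 1/30240 × (1.16145e-06 − 1.58669e-06) = -1.40621e-11.

S_3 ≈ 110.763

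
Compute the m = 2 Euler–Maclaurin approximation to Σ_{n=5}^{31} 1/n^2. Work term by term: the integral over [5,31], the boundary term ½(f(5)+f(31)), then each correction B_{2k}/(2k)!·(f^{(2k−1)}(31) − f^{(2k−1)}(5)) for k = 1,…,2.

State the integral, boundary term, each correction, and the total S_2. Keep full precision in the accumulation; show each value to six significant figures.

S_2 ≈ 0.189579

∫_5^31 1/x^2 dx evaluates to 0.167742.
Boundary: ½(f(5) + f(31)) = ½(0.0400000 + 0.00104058) = 0.0205203.
Integral + boundary = 0.188262.
Correction k=1: B_{2}/2! · (f^{(1)}(31) − f^{(1)}(5)) = 1/12 · (-6.71344e-05 − (-0.0160000)) = 0.00132774.
Running total after k=1: 0.189590.
Correction k=2: B_{4}/4! · (f^{(3)}(31) − f^{(3)}(5)) = −1/720 · (-8.38306e-07 − (-0.00768000)) = -1.06655e-05.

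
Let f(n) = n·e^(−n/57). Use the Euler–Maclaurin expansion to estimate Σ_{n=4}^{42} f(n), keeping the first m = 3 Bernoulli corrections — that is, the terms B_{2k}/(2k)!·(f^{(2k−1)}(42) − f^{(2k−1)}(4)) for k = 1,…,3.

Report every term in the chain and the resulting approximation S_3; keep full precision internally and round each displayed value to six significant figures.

The integral term ∫_4^42 x·e^(−x/57) dx = 540.495.
Boundary: ½(f(4) + f(42)) = ½(3.72892 + 20.1022) = 11.9155.
Running total after boundary: 552.411.
Correction k=1: B_{2}/2! · (f^{(1)}(42) − f^{(1)}(4)) = 1/12 · (0.125953 − 0.866811) = -0.0617381.
After k=1: 552.349.
Correction k=2: B_{4}/4! · (f^{(3)}(42) − f^{(3)}(4)) = −1/720 · (0.000333395 − 0.000840650) = 7.04521e-07.
After k=2: 552.349.
Correction k=3: B_{6}/6! · (f^{(5)}(42) − f^{(5)}(4)) = 1/30240 · (1.93297e-07 − 4.35367e-07) = -8.00495e-12.

S_3 ≈ 552.349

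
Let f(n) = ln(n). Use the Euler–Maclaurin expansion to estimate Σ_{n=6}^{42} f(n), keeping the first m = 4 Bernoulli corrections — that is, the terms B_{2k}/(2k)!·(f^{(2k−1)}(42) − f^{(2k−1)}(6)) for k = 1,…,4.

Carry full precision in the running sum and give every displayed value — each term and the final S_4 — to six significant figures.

The integral term ∫_6^42 ln(x) dx = 110.232.
Boundary: ½(f(6) + f(42)) = ½(1.79176 + 3.73767) = 2.76471.
So far: 112.996.
Order-1 term: 1/12 · (0.0238095 − 0.166667) = -0.0119048.
Running total after k=1: 112.984.
Order-2 term: −1/720 · (2.69949e-05 − 0.00925926) = 1.28226e-05.
Running total after k=2: 112.984.
Order-3 term: 1/30240 · (1.83639e-07 − 0.00308642) = -1.02058e-07.
Running total after k=3: 112.984.
Order-4 term: −1/1209600 · (3.12311e-09 − 0.00257202) = 2.12633e-09.

S_4 ≈ 112.984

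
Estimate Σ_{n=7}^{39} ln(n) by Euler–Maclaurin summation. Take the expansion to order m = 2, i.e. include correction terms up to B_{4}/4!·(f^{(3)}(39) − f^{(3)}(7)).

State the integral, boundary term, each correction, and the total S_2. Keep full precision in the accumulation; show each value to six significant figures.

Integral: ∫_7^39 ln(x) dx = 97.2575.
½[f(7) + f(39)] = ½[1.94591 + 3.66356] = 2.80474.
Running total after boundary: 100.062.
Order-1 term: 1/12 · (0.0256410 − 0.142857) = -0.00976801.
Running total after k=1: 100.053.
Order-2 term: −1/720 · (3.37160e-05 − 0.00583090) = 8.05165e-06.

S_2 ≈ 100.053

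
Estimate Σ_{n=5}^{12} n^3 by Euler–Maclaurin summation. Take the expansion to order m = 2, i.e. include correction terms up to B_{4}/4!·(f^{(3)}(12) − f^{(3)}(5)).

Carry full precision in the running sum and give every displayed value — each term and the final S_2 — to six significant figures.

Integral: ∫_5^12 x^3 dx = 5027.75.
Boundary: ½(f(5) + f(12)) = ½(125.000 + 1728.00) = 926.500.
Integral + boundary = 5954.25.
Correction k=1: B_{2}/2! · (f^{(1)}(12) − f^{(1)}(5)) = 1/12 · (432.000 − 75.0000) = 29.7500.
Running total after k=1: 5984.00.
Correction k=2: B_{4}/4! · (f^{(3)}(12) − f^{(3)}(5)) = −1/720 · (6.00000 − 6.00000) = 0.00000.

S_2 ≈ 5984.00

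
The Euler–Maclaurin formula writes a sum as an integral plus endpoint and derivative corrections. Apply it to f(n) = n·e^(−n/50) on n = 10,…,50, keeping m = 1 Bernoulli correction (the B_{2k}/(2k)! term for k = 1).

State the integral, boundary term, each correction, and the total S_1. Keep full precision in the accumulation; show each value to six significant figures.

The integral term ∫_10^50 x·e^(−x/50) dx = 616.795.
½[f(10) + f(50)] = ½[8.18731 + 18.3940] = 13.2906.
So far: 630.086.
k=1: B_{2}/(2)! × [f^{(1)}(50) − f^{(1)}(10)] = 1/12 × (0.00000 − 0.654985) = -0.0545821.

S_1 ≈ 630.031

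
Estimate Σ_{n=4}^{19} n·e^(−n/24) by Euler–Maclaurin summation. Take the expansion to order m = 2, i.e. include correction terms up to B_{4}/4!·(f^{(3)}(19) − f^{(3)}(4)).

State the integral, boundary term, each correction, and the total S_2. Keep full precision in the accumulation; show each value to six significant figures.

S_2 ≈ 107.194

The integral term ∫_4^19 x·e^(−x/24) dx = 101.248.
Endpoint term: (f(4) + f(19))/2 = (3.38593 + 8.60869)/2 = 5.99731.
Integral + boundary = 107.245.
Correction k=1: B_{2}/2! · (f^{(1)}(19) − f^{(1)}(4)) = 1/12 · (0.0943935 − 0.705401) = -0.0509173.
Running total after k=1: 107.194.
Correction k=2: B_{4}/4! · (f^{(3)}(19) − f^{(3)}(4)) = −1/720 · (0.00173710 − 0.00416383) = 3.37045e-06.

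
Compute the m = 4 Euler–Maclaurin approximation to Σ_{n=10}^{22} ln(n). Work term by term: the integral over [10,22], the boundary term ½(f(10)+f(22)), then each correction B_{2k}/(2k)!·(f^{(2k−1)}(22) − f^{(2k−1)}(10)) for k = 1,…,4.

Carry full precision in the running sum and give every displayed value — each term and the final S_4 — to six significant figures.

S_4 ≈ 35.6694

The integral term ∫_10^22 ln(x) dx = 32.9771.
Boundary: ½(f(10) + f(22)) = ½(2.30259 + 3.09104) = 2.69681.
So far: 35.6739.
Correction k=1: B_{2}/2! · (f^{(1)}(22) − f^{(1)}(10)) = 1/12 · (0.0454545 − 0.100000) = -0.00454545.
After k=1: 35.6694.
Correction k=2: B_{4}/4! · (f^{(3)}(22) − f^{(3)}(10)) = −1/720 · (0.000187829 − 0.00200000) = 2.51690e-06.
After k=2: 35.6694.
Correction k=3: B_{6}/6! · (f^{(5)}(22) − f^{(5)}(10)) = 1/30240 · (4.65691e-06 − 0.000240000) = -7.78251e-09.
After k=3: 35.6694.
Correction k=4: B_{8}/8! · (f^{(7)}(22) − f^{(7)}(10)) = −1/1209600 · (2.88651e-07 − 7.20000e-05) = 5.92852e-11.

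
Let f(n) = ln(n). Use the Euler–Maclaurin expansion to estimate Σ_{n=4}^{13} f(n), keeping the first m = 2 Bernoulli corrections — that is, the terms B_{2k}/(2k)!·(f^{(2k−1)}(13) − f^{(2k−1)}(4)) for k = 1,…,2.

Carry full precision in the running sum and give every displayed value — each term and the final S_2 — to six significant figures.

S_2 ≈ 20.7604

The integral term ∫_4^13 ln(x) dx = 18.7992.
Endpoint term: (f(4) + f(13))/2 = (1.38629 + 2.56495)/2 = 1.97562.
Integral + boundary = 20.7748.
Correction k=1: B_{2}/2! · (f^{(1)}(13) − f^{(1)}(4)) = 1/12 · (0.0769231 − 0.250000) = -0.0144231.
Partial sum through k=1: 20.7604.
Correction k=2: B_{4}/4! · (f^{(3)}(13) − f^{(3)}(4)) = −1/720 · (0.000910332 − 0.0312500) = 4.21384e-05.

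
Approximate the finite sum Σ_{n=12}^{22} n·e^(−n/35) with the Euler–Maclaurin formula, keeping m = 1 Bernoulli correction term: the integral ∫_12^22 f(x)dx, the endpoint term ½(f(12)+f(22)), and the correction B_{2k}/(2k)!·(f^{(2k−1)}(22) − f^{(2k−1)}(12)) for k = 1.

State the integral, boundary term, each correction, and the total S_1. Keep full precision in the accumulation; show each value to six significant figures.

The integral term ∫_12^22 x·e^(−x/35) dx = 103.482.
Boundary: ½(f(12) + f(22)) = ½(8.51688 + 11.7338) = 10.1253.
Integral + boundary = 113.607.
Order-1 term: 1/12 · (0.198103 − 0.466400) = -0.0223581.

S_1 ≈ 113.585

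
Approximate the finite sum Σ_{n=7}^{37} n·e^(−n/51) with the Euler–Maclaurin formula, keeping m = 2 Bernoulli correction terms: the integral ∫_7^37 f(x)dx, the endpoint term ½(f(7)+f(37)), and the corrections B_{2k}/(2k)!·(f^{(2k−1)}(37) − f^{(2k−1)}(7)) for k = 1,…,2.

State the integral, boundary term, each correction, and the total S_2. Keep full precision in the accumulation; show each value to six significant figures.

The integral term ∫_7^37 x·e^(−x/51) dx = 406.047.
½[f(7) + f(37)] = ½[6.10224 + 17.9112] = 12.0067.
Running total after boundary: 418.054.
Order-1 term: 1/12 · (0.132887 − 0.752096) = -0.0516008.
Partial sum through k=1: 418.002.
Order-2 term: −1/720 · (0.000423322 − 0.000959474) = 7.44655e-07.

S_2 ≈ 418.002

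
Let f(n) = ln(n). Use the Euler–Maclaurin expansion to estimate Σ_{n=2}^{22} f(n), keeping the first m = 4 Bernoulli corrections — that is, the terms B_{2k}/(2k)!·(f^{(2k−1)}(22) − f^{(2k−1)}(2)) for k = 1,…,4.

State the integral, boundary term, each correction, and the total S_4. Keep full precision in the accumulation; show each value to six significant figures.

S_4 ≈ 48.4712

Integral: ∫_2^22 ln(x) dx = 46.6166.
Boundary: ½(f(2) + f(22)) = ½(0.693147 + 3.09104) = 1.89209.
Running total after boundary: 48.5087.
Order-1 term: 1/12 · (0.0454545 − 0.500000) = -0.0378788.
Partial sum through k=1: 48.4709.
Order-2 term: −1/720 · (0.000187829 − 0.250000) = 0.000346961.
Partial sum through k=2: 48.4712.
Order-3 term: 1/30240 · (4.65691e-06 − 0.750000) = -2.48014e-05.
Partial sum through k=3: 48.4712.
Order-4 term: −1/1209600 · (2.88651e-07 − 5.62500) = 4.65030e-06.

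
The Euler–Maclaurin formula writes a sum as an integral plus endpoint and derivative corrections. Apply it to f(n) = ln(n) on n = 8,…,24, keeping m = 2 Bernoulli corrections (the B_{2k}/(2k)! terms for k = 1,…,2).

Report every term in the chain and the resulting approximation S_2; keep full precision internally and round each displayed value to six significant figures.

∫_8^24 ln(x) dx evaluates to 43.6378.
½[f(8) + f(24)] = ½[2.07944 + 3.17805] = 2.62875.
Integral + boundary = 46.2665.
Correction k=1: B_{2}/2! · (f^{(1)}(24) − f^{(1)}(8)) = 1/12 · (0.0416667 − 0.125000) = -0.00694444.
Partial sum through k=1: 46.2596.
Correction k=2: B_{4}/4! · (f^{(3)}(24) − f^{(3)}(8)) = −1/720 · (0.000144676 − 0.00390625) = 5.22441e-06.

S_2 ≈ 46.2596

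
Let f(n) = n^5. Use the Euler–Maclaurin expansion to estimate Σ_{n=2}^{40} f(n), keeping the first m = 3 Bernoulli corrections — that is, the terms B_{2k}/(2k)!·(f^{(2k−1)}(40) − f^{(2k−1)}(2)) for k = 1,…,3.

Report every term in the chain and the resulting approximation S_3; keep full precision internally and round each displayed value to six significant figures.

S_3 ≈ 7.34933e+08

The integral term ∫_2^40 x^5 dx = 6.82667e+08.
Boundary: ½(f(2) + f(40)) = ½(32.0000 + 1.02400e+08) = 5.12000e+07.
Integral + boundary = 7.33867e+08.
Order-1 term: 1/12 · (1.28000e+07 − 80.0000) = 1.06666e+06.
Partial sum through k=1: 7.34933e+08.
Order-2 term: −1/720 · (96000.0 − 240.000) = -133.000.
Partial sum through k=2: 7.34933e+08.
Order-3 term: 1/30240 · (120.000 − 120.000) = 0.00000.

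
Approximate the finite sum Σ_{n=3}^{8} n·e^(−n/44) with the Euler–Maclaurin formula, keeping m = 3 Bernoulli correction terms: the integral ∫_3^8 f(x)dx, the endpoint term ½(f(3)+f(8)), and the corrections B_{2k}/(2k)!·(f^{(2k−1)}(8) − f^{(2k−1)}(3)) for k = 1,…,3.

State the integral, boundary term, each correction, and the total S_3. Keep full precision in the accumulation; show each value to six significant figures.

∫_3^8 x·e^(−x/44) dx evaluates to 24.0727.
½[f(3) + f(8)] = ½[2.80227 + 6.67002] = 4.73615.
Integral + boundary = 28.8089.
Order-1 term: 1/12 · (0.682161 − 0.870403) = -0.0156868.
After k=1: 28.7932.
Order-2 term: −1/720 · (0.00121367 − 0.00141456) = 2.79009e-07.
After k=2: 28.7932.
Order-3 term: 1/30240 · (1.07179e-06 − 1.22909e-06) = -5.20186e-12.

S_3 ≈ 28.7932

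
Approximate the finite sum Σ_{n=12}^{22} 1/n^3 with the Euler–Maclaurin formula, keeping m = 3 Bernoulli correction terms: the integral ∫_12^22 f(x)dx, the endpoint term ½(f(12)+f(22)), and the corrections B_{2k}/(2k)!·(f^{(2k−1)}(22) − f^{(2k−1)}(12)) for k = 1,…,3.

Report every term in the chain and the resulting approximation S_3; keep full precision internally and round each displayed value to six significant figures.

S_3 ≈ 0.00278644

∫_12^22 1/x^3 dx evaluates to 0.00243916.
½[f(12) + f(22)] = ½[0.000578704 + 9.39144e-05] = 0.000336309.
So far: 0.00277547.
Correction k=1: B_{2}/2! · (f^{(1)}(22) − f^{(1)}(12)) = 1/12 · (-1.28065e-05 − (-0.000144676)) = 1.09891e-05.
Partial sum through k=1: 0.00278646.
Correction k=2: B_{4}/4! · (f^{(3)}(22) − f^{(3)}(12)) = −1/720 · (-5.29194e-07 − (-2.00939e-05)) = -2.71732e-08.
Partial sum through k=2: 0.00278644.
Correction k=3: B_{6}/6! · (f^{(5)}(22) − f^{(5)}(12)) = 1/30240 · (-4.59218e-08 − (-5.86071e-06)) = 1.92288e-10.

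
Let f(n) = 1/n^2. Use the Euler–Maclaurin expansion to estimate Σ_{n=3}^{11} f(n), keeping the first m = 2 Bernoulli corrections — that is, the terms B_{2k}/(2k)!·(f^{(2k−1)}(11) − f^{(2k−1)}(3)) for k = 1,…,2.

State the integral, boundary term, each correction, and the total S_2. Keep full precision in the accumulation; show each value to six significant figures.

S_2 ≈ 0.308023

Integral: ∫_3^11 1/x^2 dx = 0.242424.
½[f(3) + f(11)] = ½[0.111111 + 0.00826446] = 0.0596878.
Running total after boundary: 0.302112.
k=1: B_{2}/(2)! × [f^{(1)}(11) − f^{(1)}(3)] = 1/12 × (-0.00150263 − (-0.0740741)) = 0.00604762.
Partial sum through k=1: 0.308160.
k=2: B_{4}/(4)! × [f^{(3)}(11) − f^{(3)}(3)] = −1/720 × (-0.000149021 − (-0.0987654)) = -0.000136967.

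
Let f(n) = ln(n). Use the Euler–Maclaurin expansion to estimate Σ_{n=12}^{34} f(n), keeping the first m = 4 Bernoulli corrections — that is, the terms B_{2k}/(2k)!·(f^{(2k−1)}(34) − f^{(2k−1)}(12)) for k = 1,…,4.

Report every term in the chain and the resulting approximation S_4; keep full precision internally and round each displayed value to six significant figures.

S_4 ≈ 71.0785

Integral: ∫_12^34 ln(x) dx = 68.0774.
½[f(12) + f(34)] = ½[2.48491 + 3.52636] = 3.00563.
Integral + boundary = 71.0830.
Correction k=1: B_{2}/2! · (f^{(1)}(34) − f^{(1)}(12)) = 1/12 · (0.0294118 − 0.0833333) = -0.00449346.
After k=1: 71.0785.
Correction k=2: B_{4}/4! · (f^{(3)}(34) − f^{(3)}(12)) = −1/720 · (5.08854e-05 − 0.00115741) = 1.53684e-06.
After k=2: 71.0785.
Correction k=3: B_{6}/6! · (f^{(5)}(34) − f^{(5)}(12)) = 1/30240 · (5.28222e-07 − 9.64506e-05) = -3.17204e-09.
After k=3: 71.0785.
Correction k=4: B_{8}/8! · (f^{(7)}(34) − f^{(7)}(12)) = −1/1209600 · (1.37082e-08 − 2.00939e-05) = 1.66007e-11.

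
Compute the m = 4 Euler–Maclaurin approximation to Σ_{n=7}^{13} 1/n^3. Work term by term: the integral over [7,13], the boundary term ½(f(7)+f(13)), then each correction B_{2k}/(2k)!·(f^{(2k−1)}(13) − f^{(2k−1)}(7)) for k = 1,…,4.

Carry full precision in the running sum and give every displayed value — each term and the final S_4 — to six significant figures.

S_4 ≈ 0.00902550

Integral: ∫_7^13 1/x^3 dx = 0.00724550.
½[f(7) + f(13)] = ½[0.00291545 + 0.000455166] = 0.00168531.
Integral + boundary = 0.00893081.
Correction k=1: B_{2}/2! · (f^{(1)}(13) − f^{(1)}(7)) = 1/12 · (-0.000105038 − (-0.00124948)) = 9.53701e-05.
Partial sum through k=1: 0.00902618.
Correction k=2: B_{4}/4! · (f^{(3)}(13) − f^{(3)}(7)) = −1/720 · (-1.24306e-05 − (-0.000509992)) = -6.91057e-07.
Partial sum through k=2: 0.00902549.
Correction k=3: B_{6}/6! · (f^{(5)}(13) − f^{(5)}(7)) = 1/30240 · (-3.08925e-06 − (-0.000437136)) = 1.43534e-08.
Partial sum through k=3: 0.00902550.
Correction k=4: B_{8}/8! · (f^{(7)}(13) − f^{(7)}(7)) = −1/1209600 · (-1.31613e-06 − (-0.000642322)) = -5.29932e-10.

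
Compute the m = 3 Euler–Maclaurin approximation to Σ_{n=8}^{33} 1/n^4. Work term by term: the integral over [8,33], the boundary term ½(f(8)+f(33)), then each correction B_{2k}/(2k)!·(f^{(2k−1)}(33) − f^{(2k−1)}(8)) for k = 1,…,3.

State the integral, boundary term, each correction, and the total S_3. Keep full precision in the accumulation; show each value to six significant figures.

S_3 ≈ 0.000774344

The integral term ∫_8^33 1/x^4 dx = 0.000641766.
½[f(8) + f(33)] = ½[0.000244141 + 8.43226e-07] = 0.000122492.
Integral + boundary = 0.000764258.
Correction k=1: B_{2}/2! · (f^{(1)}(33) − f^{(1)}(8)) = 1/12 · (-1.02209e-07 − (-0.000122070)) = 1.01640e-05.
Running total after k=1: 0.000774422.
Correction k=2: B_{4}/4! · (f^{(3)}(33) − f^{(3)}(8)) = −1/720 · (-2.81568e-09 − (-5.72205e-05)) = -7.94689e-08.
Running total after k=2: 0.000774343.
Correction k=3: B_{6}/6! · (f^{(5)}(33) − f^{(5)}(8)) = 1/30240 · (-1.44792e-10 − (-5.00679e-05)) = 1.65568e-09.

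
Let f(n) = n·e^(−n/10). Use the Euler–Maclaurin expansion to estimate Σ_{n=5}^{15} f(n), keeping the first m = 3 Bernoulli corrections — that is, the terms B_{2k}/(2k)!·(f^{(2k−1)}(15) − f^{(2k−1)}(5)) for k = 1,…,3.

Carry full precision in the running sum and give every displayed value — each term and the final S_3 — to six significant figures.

The integral term ∫_5^15 x·e^(−x/10) dx = 35.1971.
½[f(5) + f(15)] = ½[3.03265 + 3.34695] = 3.18980.
Integral + boundary = 38.3869.
Order-1 term: 1/12 · (-0.111565 − 0.303265) = -0.0345692.
Running total after k=1: 38.3523.
Order-2 term: −1/720 · (0.00334695 − 0.0151633) = 1.64115e-05.
Running total after k=2: 38.3523.
Order-3 term: 1/30240 · (7.80956e-05 − 0.000272939) = -6.44323e-09.

S_3 ≈ 38.3523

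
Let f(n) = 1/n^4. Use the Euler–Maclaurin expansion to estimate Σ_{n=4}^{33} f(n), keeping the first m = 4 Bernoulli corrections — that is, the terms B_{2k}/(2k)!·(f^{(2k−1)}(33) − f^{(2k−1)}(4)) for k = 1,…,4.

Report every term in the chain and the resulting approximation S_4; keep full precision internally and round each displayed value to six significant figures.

S_4 ≈ 0.00746867

The integral term ∫_4^33 1/x^4 dx = 0.00519906.
½[f(4) + f(33)] = ½[0.00390625 + 8.43226e-07] = 0.00195355.
So far: 0.00715260.
Correction k=1: B_{2}/2! · (f^{(1)}(33) − f^{(1)}(4)) = 1/12 · (-1.02209e-07 − (-0.00390625)) = 0.000325512.
After k=1: 0.00747812.
Correction k=2: B_{4}/4! · (f^{(3)}(33) − f^{(3)}(4)) = −1/720 · (-2.81568e-09 − (-0.00732422)) = -1.01725e-05.
After k=2: 0.00746794.
Correction k=3: B_{6}/6! · (f^{(5)}(33) − f^{(5)}(4)) = 1/30240 · (-1.44792e-10 − (-0.0256348)) = 8.47710e-07.
After k=3: 0.00746879.
Correction k=4: B_{8}/8! · (f^{(7)}(33) − f^{(7)}(4)) = −1/1209600 · (-1.19663e-11 − (-0.144196)) = -1.19209e-07.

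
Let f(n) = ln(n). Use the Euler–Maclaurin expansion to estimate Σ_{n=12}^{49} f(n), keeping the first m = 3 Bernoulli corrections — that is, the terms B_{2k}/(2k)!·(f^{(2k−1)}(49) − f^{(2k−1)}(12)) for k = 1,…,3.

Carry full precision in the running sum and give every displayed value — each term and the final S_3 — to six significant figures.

∫_12^49 ln(x) dx evaluates to 123.880.
½[f(12) + f(49)] = ½[2.48491 + 3.89182] = 3.18836.
So far: 127.069.
Correction k=1: B_{2}/2! · (f^{(1)}(49) − f^{(1)}(12)) = 1/12 · (0.0204082 − 0.0833333) = -0.00524376.
After k=1: 127.063.
Correction k=2: B_{4}/4! · (f^{(3)}(49) − f^{(3)}(12)) = −1/720 · (1.69997e-05 − 0.00115741) = 1.58390e-06.
After k=2: 127.063.
Correction k=3: B_{6}/6! · (f^{(5)}(49) − f^{(5)}(12)) = 1/30240 · (8.49632e-08 − 9.64506e-05) = -3.18669e-09.

S_3 ≈ 127.063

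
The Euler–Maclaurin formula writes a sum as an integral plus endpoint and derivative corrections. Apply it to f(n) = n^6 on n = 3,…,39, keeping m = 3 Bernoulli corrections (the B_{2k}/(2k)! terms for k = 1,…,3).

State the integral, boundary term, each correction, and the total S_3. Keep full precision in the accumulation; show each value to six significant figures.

S_3 ≈ 2.14089e+10

Integral: ∫_3^39 x^6 dx = 1.96044e+10.
Boundary: ½(f(3) + f(39)) = ½(729.000 + 3.51874e+09) = 1.75937e+09.
Running total after boundary: 2.13638e+10.
Order-1 term: 1/12 · (5.41345e+08 − 1458.00) = 4.51120e+07.
Partial sum through k=1: 2.14089e+10.
Order-2 term: −1/720 · (7.11828e+06 − 3240.00) = -9882.00.
Partial sum through k=2: 2.14089e+10.
Order-3 term: 1/30240 · (28080.0 − 2160.00) = 0.857143.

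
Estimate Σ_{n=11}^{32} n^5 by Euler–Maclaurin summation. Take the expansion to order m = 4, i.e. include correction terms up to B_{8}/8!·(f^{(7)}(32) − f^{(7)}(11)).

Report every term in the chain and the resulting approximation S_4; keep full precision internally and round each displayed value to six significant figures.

S_4 ≈ 1.95950e+08

The integral term ∫_11^32 x^5 dx = 1.78662e+08.
½[f(11) + f(32)] = ½[161051 + 3.35544e+07] = 1.68577e+07.
So far: 1.95519e+08.
k=1: B_{2}/(2)! × [f^{(1)}(32) − f^{(1)}(11)] = 1/12 × (5.24288e+06 − 73205.0) = 430806.
Running total after k=1: 1.95950e+08.
k=2: B_{4}/(4)! × [f^{(3)}(32) − f^{(3)}(11)] = −1/720 × (61440.0 − 7260.00) = -75.2500.
Running total after k=2: 1.95950e+08.
k=3: B_{6}/(6)! × [f^{(5)}(32) − f^{(5)}(11)] = 1/30240 × (120.000 − 120.000) = 0.00000.
Running total after k=3: 1.95950e+08.
k=4: B_{8}/(8)! × [f^{(7)}(32) − f^{(7)}(11)] = −1/1209600 × (0.00000 − 0.00000) = 0.00000.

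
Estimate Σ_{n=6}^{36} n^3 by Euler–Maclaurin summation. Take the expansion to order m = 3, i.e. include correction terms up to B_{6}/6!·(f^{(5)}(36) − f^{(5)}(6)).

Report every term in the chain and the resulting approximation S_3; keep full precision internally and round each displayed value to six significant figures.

∫_6^36 x^3 dx evaluates to 419580.
Endpoint term: (f(6) + f(36))/2 = (216.000 + 46656.0)/2 = 23436.0.
Integral + boundary = 443016.
Correction k=1: B_{2}/2! · (f^{(1)}(36) − f^{(1)}(6)) = 1/12 · (3888.00 − 108.000) = 315.000.
Running total after k=1: 443331.
Correction k=2: B_{4}/4! · (f^{(3)}(36) − f^{(3)}(6)) = −1/720 · (6.00000 − 6.00000) = 0.00000.
Running total after k=2: 443331.
Correction k=3: B_{6}/6! · (f^{(5)}(36) − f^{(5)}(6)) = 1/30240 · (0.00000 − 0.00000) = 0.00000.

S_3 ≈ 443331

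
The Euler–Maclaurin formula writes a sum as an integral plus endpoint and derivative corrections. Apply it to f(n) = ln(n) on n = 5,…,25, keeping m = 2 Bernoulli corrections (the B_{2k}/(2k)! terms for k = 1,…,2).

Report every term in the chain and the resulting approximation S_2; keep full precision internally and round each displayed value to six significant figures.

S_2 ≈ 54.8256

∫_5^25 ln(x) dx evaluates to 52.4247.
Boundary: ½(f(5) + f(25)) = ½(1.60944 + 3.21888) = 2.41416.
Running total after boundary: 54.8389.
Order-1 term: 1/12 · (0.0400000 − 0.200000) = -0.0133333.
After k=1: 54.8255.
Order-2 term: −1/720 · (0.000128000 − 0.0160000) = 2.20444e-05.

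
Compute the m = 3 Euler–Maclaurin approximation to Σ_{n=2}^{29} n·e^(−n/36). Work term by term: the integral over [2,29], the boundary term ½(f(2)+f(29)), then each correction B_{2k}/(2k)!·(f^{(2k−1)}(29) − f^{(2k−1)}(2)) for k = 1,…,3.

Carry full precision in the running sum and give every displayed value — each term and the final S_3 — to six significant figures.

The integral term ∫_2^29 x·e^(−x/36) dx = 248.468.
½[f(2) + f(29)] = ½[1.89192 + 12.9583] = 7.42513.
So far: 255.893.
Order-1 term: 1/12 · (0.0868855 − 0.893406) = -0.0672101.
Running total after k=1: 255.826.
Order-2 term: −1/720 · (0.000756609 − 0.00214917) = 1.93411e-06.
Running total after k=2: 255.826.
Order-3 term: 1/30240 · (1.11588e-06 − 2.78471e-06) = -5.51863e-11.

S_3 ≈ 255.826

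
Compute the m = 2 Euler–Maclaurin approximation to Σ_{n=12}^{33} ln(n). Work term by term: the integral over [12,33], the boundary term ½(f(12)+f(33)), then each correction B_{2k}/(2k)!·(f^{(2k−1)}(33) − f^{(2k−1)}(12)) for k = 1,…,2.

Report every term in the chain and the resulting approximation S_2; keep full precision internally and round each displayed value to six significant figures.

S_2 ≈ 67.5522

∫_12^33 ln(x) dx evaluates to 64.5659.
Boundary: ½(f(12) + f(33)) = ½(2.48491 + 3.49651) = 2.99071.
Integral + boundary = 67.5566.
Order-1 term: 1/12 · (0.0303030 − 0.0833333) = -0.00441919.
Partial sum through k=1: 67.5522.
Order-2 term: −1/720 · (5.56529e-05 − 0.00115741) = 1.53021e-06.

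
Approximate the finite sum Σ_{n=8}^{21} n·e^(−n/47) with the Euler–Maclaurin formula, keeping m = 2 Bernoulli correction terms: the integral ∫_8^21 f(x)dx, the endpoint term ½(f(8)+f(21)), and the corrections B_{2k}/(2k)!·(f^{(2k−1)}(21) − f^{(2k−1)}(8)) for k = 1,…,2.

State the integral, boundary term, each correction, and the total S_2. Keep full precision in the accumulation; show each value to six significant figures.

∫_8^21 x·e^(−x/47) dx evaluates to 136.036.
½[f(8) + f(21)] = ½[6.74788 + 13.4330] = 10.0904.
Integral + boundary = 146.126.
Correction k=1: B_{2}/2! · (f^{(1)}(21) − f^{(1)}(8)) = 1/12 · (0.353858 − 0.699913) = -0.0288379.
Partial sum through k=1: 146.097.
Correction k=2: B_{4}/4! · (f^{(3)}(21) − f^{(3)}(8)) = −1/720 · (0.000739335 − 0.00108053) = 4.73878e-07.

S_2 ≈ 146.097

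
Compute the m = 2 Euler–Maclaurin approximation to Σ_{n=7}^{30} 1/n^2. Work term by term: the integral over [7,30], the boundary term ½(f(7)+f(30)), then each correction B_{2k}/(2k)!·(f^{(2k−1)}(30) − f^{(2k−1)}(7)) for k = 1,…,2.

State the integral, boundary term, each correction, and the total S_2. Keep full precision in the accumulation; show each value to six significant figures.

S_2 ≈ 0.120761

Integral: ∫_7^30 1/x^2 dx = 0.109524.
Endpoint term: (f(7) + f(30))/2 = (0.0204082 + 0.00111111)/2 = 0.0107596.
So far: 0.120283.
k=1: B_{2}/(2)! × [f^{(1)}(30) − f^{(1)}(7)] = 1/12 × (-7.40741e-05 − (-0.00583090)) = 0.000479736.
After k=1: 0.120763.
k=2: B_{4}/(4)! × [f^{(3)}(30) − f^{(3)}(7)] = −1/720 × (-9.87654e-07 − (-0.00142798)) = -1.98193e-06.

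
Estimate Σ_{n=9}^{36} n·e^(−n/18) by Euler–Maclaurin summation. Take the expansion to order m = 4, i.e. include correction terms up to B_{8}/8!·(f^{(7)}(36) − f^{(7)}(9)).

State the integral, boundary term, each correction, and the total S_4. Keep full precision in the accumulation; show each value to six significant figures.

∫_9^36 x·e^(−x/18) dx evaluates to 163.228.
Boundary: ½(f(9) + f(36)) = ½(5.45878 + 4.87207) = 5.16542.
So far: 168.393.
k=1: B_{2}/(2)! × [f^{(1)}(36) − f^{(1)}(9)] = 1/12 × (-0.135335 − 0.303265) = -0.0365501.
Partial sum through k=1: 168.357.
k=2: B_{4}/(4)! × [f^{(3)}(36) − f^{(3)}(9)] = −1/720 × (0.000417701 − 0.00468002) = 5.91989e-06.
Partial sum through k=2: 168.357.
k=3: B_{6}/(6)! × [f^{(5)}(36) − f^{(5)}(9)] = 1/30240 × (3.86761e-06 − 2.60001e-05) = -7.31895e-10.
Partial sum through k=3: 168.357.
k=4: B_{8}/(8)! × [f^{(7)}(36) − f^{(7)}(9)] = −1/1209600 × (1.98951e-08 − 1.15913e-07) = 7.93796e-14.

S_4 ≈ 168.357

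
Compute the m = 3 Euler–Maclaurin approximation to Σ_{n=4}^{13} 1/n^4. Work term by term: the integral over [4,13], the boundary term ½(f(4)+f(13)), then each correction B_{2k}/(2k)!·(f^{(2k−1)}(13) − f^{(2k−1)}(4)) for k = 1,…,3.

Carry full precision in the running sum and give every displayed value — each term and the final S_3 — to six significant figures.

S_3 ≈ 0.00734254

The integral term ∫_4^13 1/x^4 dx = 0.00505661.
Boundary: ½(f(4) + f(13)) = ½(0.00390625 + 3.50128e-05) = 0.00197063.
Integral + boundary = 0.00702724.
Correction k=1: B_{2}/2! · (f^{(1)}(13) − f^{(1)}(4)) = 1/12 · (-1.07732e-05 − (-0.00390625)) = 0.000324623.
Running total after k=1: 0.00735187.
Correction k=2: B_{4}/4! · (f^{(3)}(13) − f^{(3)}(4)) = −1/720 · (-1.91240e-06 − (-0.00732422)) = -1.01699e-05.
Running total after k=2: 0.00734170.
Correction k=3: B_{6}/6! · (f^{(5)}(13) − f^{(5)}(4)) = 1/30240 · (-6.33693e-07 − (-0.0256348)) = 8.47690e-07.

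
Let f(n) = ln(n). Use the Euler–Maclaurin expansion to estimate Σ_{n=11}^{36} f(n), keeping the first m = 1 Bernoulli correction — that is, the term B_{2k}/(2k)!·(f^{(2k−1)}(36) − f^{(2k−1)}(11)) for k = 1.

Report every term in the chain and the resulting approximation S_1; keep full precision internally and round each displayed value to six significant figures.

The integral term ∫_11^36 ln(x) dx = 77.6298.
Boundary: ½(f(11) + f(36)) = ½(2.39790 + 3.58352) = 2.99071.
Integral + boundary = 80.6205.
Order-1 term: 1/12 · (0.0277778 − 0.0909091) = -0.00526094.

S_1 ≈ 80.6153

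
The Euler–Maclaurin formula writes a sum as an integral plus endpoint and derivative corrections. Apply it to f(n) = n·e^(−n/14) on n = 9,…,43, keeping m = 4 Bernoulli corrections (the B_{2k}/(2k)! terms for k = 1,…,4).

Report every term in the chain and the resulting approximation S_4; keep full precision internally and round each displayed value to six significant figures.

The integral term ∫_9^43 x·e^(−x/14) dx = 132.313.
Boundary: ½(f(9) + f(43)) = ½(4.73209 + 1.99326) = 3.36268.
So far: 135.675.
k=1: B_{2}/(2)! × [f^{(1)}(43) − f^{(1)}(9)] = 1/12 × (-0.0960208 − 0.187781) = -0.0236502.
Partial sum through k=1: 135.652.
k=2: B_{4}/(4)! × [f^{(3)}(43) − f^{(3)}(9)] = −1/720 × (-1.68932e-05 − 0.00632325) = 8.80576e-06.
Partial sum through k=2: 135.652.
k=3: B_{6}/(6)! × [f^{(5)}(43) − f^{(5)}(9)] = 1/30240 × (2.32712e-06 − 5.96349e-05) = -1.89510e-09.
Partial sum through k=3: 135.652.
k=4: B_{8}/(8)! × [f^{(7)}(43) − f^{(7)}(9)] = −1/1209600 × (2.41859e-08 − 4.43920e-07) = 3.47002e-13.

S_4 ≈ 135.652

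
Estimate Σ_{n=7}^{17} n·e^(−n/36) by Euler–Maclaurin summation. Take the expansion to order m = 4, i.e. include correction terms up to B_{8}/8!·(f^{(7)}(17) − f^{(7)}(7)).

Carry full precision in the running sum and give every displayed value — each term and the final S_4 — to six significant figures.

S_4 ≈ 92.7530

∫_7^17 x·e^(−x/36) dx evaluates to 84.5986.
½[f(7) + f(17)] = ½[5.76304 + 10.6015] = 8.18225.
So far: 92.7809.
Order-1 term: 1/12 · (0.329130 − 0.663207) = -0.0278398.
Partial sum through k=1: 92.7530.
Order-2 term: −1/720 · (0.00121633 − 0.00178225) = 7.85999e-07.
Partial sum through k=2: 92.7530.
Order-3 term: 1/30240 · (1.68109e-06 − 2.35552e-06) = -2.23026e-11.
Partial sum through k=3: 92.7530.
Order-4 term: −1/1209600 · (1.87011e-09 − 2.57396e-09) = 5.81891e-16.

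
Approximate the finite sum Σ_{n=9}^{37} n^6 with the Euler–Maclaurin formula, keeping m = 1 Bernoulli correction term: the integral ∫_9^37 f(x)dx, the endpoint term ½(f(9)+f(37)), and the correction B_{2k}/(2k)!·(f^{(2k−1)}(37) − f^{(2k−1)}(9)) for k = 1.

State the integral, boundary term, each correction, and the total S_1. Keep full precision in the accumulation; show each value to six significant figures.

S_1 ≈ 1.48788e+10

∫_9^37 x^6 dx evaluates to 1.35610e+10.
Endpoint term: (f(9) + f(37))/2 = (531441 + 2.56573e+09)/2 = 1.28313e+09.
Integral + boundary = 1.48441e+10.
k=1: B_{2}/(2)! × [f^{(1)}(37) − f^{(1)}(9)] = 1/12 × (4.16064e+08 − 354294) = 3.46425e+07.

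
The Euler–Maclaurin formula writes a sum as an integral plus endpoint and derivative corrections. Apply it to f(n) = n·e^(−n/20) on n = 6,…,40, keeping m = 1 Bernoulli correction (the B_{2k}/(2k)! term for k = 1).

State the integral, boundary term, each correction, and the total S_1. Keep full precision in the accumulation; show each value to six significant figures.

Integral: ∫_6^40 x·e^(−x/20) dx = 222.823.
Endpoint term: (f(6) + f(40))/2 = (4.44491 + 5.41341)/2 = 4.92916.
Integral + boundary = 227.752.
Order-1 term: 1/12 · (-0.135335 − 0.518573) = -0.0544923.

S_1 ≈ 227.698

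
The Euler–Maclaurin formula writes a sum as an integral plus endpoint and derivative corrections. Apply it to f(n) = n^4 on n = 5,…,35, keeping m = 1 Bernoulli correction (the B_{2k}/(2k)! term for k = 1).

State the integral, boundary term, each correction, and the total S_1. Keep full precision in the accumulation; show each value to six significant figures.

S_1 ≈ 1.12686e+07

∫_5^35 x^4 dx evaluates to 1.05038e+07.
½[f(5) + f(35)] = ½[625.000 + 1.50062e+06] = 750625.
Integral + boundary = 1.12544e+07.
Correction k=1: B_{2}/2! · (f^{(1)}(35) − f^{(1)}(5)) = 1/12 · (171500 − 500.000) = 14250.0.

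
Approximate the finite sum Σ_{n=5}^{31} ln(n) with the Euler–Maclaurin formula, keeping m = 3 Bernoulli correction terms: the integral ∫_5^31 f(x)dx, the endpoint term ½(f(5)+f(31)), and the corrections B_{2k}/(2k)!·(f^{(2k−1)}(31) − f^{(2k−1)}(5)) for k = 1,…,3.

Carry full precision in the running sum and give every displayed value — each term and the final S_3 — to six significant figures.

S_3 ≈ 74.9142

∫_5^31 ln(x) dx evaluates to 72.4064.
Boundary: ½(f(5) + f(31)) = ½(1.60944 + 3.43399) = 2.52171.
Running total after boundary: 74.9281.
Correction k=1: B_{2}/2! · (f^{(1)}(31) − f^{(1)}(5)) = 1/12 · (0.0322581 − 0.200000) = -0.0139785.
Running total after k=1: 74.9141.
Correction k=2: B_{4}/4! · (f^{(3)}(31) − f^{(3)}(5)) = −1/720 · (6.71344e-05 − 0.0160000) = 2.21290e-05.
Running total after k=2: 74.9142.
Correction k=3: B_{6}/6! · (f^{(5)}(31) − f^{(5)}(5)) = 1/30240 · (8.38306e-07 − 0.00768000) = -2.53941e-07.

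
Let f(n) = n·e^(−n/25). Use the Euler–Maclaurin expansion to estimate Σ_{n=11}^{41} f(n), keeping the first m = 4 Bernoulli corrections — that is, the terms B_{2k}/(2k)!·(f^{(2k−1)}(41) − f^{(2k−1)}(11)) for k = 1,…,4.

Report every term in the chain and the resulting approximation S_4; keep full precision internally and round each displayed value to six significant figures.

S_4 ≈ 267.044

∫_11^41 x·e^(−x/25) dx evaluates to 259.566.
½[f(11) + f(41)] = ½[7.08440 + 7.95318] = 7.51879.
Running total after boundary: 267.085.
Order-1 term: 1/12 · (-0.124147 − 0.360660) = -0.0404006.
Partial sum through k=1: 267.044.
Order-2 term: −1/720 · (0.000422101 − 0.00263797) = 3.07760e-06.
Partial sum through k=2: 267.044.
Order-3 term: 1/30240 · (1.66854e-06 − 7.51822e-06) = -1.93442e-10.
Partial sum through k=3: 267.044.
Order-4 term: −1/1209600 · (4.25875e-09 − 1.73051e-08) = 1.07857e-14.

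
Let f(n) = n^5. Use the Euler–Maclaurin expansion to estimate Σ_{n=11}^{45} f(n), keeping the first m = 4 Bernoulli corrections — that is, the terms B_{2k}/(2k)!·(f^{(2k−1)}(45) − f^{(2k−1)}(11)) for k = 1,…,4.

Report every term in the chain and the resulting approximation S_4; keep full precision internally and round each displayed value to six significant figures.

∫_11^45 x^5 dx evaluates to 1.38367e+09.
½[f(11) + f(45)] = ½[161051 + 1.84528e+08] = 9.23446e+07.
Integral + boundary = 1.47601e+09.
k=1: B_{2}/(2)! × [f^{(1)}(45) − f^{(1)}(11)] = 1/12 × (2.05031e+07 − 73205.0) = 1.70249e+06.
Running total after k=1: 1.47771e+09.
k=2: B_{4}/(4)! × [f^{(3)}(45) − f^{(3)}(11)] = −1/720 × (121500 − 7260.00) = -158.667.
Running total after k=2: 1.47771e+09.
k=3: B_{6}/(6)! × [f^{(5)}(45) − f^{(5)}(11)] = 1/30240 × (120.000 − 120.000) = 0.00000.
Running total after k=3: 1.47771e+09.
k=4: B_{8}/(8)! × [f^{(7)}(45) − f^{(7)}(11)] = −1/1209600 × (0.00000 − 0.00000) = 0.00000.

S_4 ≈ 1.47771e+09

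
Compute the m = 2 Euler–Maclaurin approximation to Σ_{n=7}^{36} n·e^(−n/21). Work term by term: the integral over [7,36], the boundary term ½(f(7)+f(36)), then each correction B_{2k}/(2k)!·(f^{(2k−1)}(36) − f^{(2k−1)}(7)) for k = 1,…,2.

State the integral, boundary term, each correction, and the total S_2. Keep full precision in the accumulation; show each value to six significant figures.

Integral: ∫_7^36 x·e^(−x/21) dx = 205.750.
Endpoint term: (f(7) + f(36))/2 = (5.01572 + 6.48332)/2 = 5.74952.
So far: 211.499.
Correction k=1: B_{2}/2! · (f^{(1)}(36) − f^{(1)}(7)) = 1/12 · (-0.128637 − 0.477688) = -0.0505271.
Running total after k=1: 211.449.
Correction k=2: B_{4}/4! · (f^{(3)}(36) − f^{(3)}(7)) = −1/720 · (0.000525050 − 0.00433277) = 5.28849e-06.

S_2 ≈ 211.449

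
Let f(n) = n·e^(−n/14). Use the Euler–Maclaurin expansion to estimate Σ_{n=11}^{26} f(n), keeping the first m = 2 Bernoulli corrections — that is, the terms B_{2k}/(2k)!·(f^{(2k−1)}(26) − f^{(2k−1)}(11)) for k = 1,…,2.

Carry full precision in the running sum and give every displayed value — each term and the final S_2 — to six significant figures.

S_2 ≈ 76.6189

∫_11^26 x·e^(−x/14) dx evaluates to 72.1018.
½[f(11) + f(26)] = ½[5.01373 + 4.05907] = 4.53640.
Integral + boundary = 76.6382.
Order-1 term: 1/12 · (-0.133815 − 0.0976701) = -0.0192905.
Running total after k=1: 76.6189.
Order-2 term: −1/720 · (0.000910309 − 0.00514928) = 5.88745e-06.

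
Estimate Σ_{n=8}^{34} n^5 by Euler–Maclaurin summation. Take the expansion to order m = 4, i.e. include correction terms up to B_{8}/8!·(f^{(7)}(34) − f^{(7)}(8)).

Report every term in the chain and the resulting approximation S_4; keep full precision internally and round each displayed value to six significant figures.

∫_8^34 x^5 dx evaluates to 2.57424e+08.
Endpoint term: (f(8) + f(34))/2 = (32768.0 + 4.54354e+07)/2 = 2.27341e+07.
Running total after boundary: 2.80158e+08.
Correction k=1: B_{2}/2! · (f^{(1)}(34) − f^{(1)}(8)) = 1/12 · (6.68168e+06 − 20480.0) = 555100.
Partial sum through k=1: 2.80713e+08.
Correction k=2: B_{4}/4! · (f^{(3)}(34) − f^{(3)}(8)) = −1/720 · (69360.0 − 3840.00) = -91.0000.
Partial sum through k=2: 2.80713e+08.
Correction k=3: B_{6}/6! · (f^{(5)}(34) − f^{(5)}(8)) = 1/30240 · (120.000 − 120.000) = 0.00000.
Partial sum through k=3: 2.80713e+08.
Correction k=4: B_{8}/8! · (f^{(7)}(34) − f^{(7)}(8)) = −1/1209600 · (0.00000 − 0.00000) = 0.00000.

S_4 ≈ 2.80713e+08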